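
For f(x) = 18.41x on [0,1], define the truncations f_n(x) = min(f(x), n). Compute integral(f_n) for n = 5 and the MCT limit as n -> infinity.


f(x) = 18.41x on [0,1]; f_n(x) = min(18.41x, n). At n = 5:
Step 1: f(x) reaches 5 at x = 5/18.41 = 0.271592
Step 2: integral(f_5) = integral(18.41x, 0, 0.271592) + integral(5, 0.271592, 1)
       = 18.41*0.271592^2/2 + 5*(1 - 0.271592)
       = 0.678979 + 3.642042
       = 4.321021
Step 3: As n -> infinity, f_n increases to f, so by MCT integral(f_n) -> integral(f) = 18.41/2 = 9.205.
Convergence: integral(f_5) = 4.321021 -> 9.205 as n -> infinity


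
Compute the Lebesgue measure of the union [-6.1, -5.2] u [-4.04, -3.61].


For pairwise disjoint intervals, m(union) = sum of lengths.
= (-5.2 - -6.1) + (-3.61 - -4.04)
= 0.9 + 0.43
= 1.33


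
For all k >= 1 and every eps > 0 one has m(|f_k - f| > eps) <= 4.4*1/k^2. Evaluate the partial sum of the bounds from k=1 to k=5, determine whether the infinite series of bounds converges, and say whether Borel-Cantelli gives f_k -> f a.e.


Step 1: List the terms 4.4*1/k^2 for k = 1 to 5:
  k=1: 4.4
  k=2: 1.1
  k=3: 0.488889
  k=4: 0.275
  k=5: 0.176
Step 2: Partial sum = 4.4 + 1.1 + 0.488889 + 0.275 + 0.176
     = 6.439889
Step 3: The full series sum_(k>=1) 4.4*1/k^2 converges (p-series with p = 2 > 1; a constant multiple of a convergent series converges).
Step 4: Fix eps > 0. Since sum_k m(|f_k - f| > eps) < infinity, the Borel-Cantelli lemma gives
        m(limsup_k {|f_k - f| > eps}) = 0, i.e. for a.e. x, |f_k(x) - f(x)| <= eps for all large k.
        Applying this with eps = 1/j for j = 1, 2, ... and intersecting the countably many full-measure sets,
        for a.e. x we get limsup_k |f_k(x) - f(x)| <= 1/j for every j, hence f_k -> f almost everywhere.
Conclusion: series converges; Borel-Cantelli yields f_k -> f a.e.


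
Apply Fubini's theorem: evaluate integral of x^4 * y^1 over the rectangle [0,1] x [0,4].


By Fubini's theorem, the double integral factors as a product of single integrals:
Step 1: integral_0^1 x^4 dx = [x^5/5] from 0 to 1
     = 1^5/5 = 0.2
Step 2: integral_0^4 y^1 dy = [y^2/2] from 0 to 4
     = 4^2/2 = 8
Step 3: Double integral = 0.2 * 8 = 1.6


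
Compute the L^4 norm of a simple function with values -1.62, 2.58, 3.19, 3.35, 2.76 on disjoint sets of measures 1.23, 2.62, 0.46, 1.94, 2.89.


Step 1: Compute |f_i|^4 for each value:
  |-1.62|^4 = 6.887475
  |2.58|^4 = 44.307661
  |3.19|^4 = 103.553011
  |3.35|^4 = 125.944506
  |2.76|^4 = 58.02783
Step 2: Multiply by measures and sum:
  6.887475 * 1.23 = 8.471595
  44.307661 * 2.62 = 116.086072
  103.553011 * 0.46 = 47.634385
  125.944506 * 1.94 = 244.332342
  58.02783 * 2.89 = 167.700428
Sum = 8.471595 + 116.086072 + 47.634385 + 244.332342 + 167.700428 = 584.224822
Step 3: Take the p-th root:
||f||_4 = (584.224822)^(1/4) = 4.916375


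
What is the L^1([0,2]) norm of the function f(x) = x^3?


Step 1: ||f||_1 = (integral_0^2 |x^3|^1 dx)^(1/1)
     = (integral_0^2 x^3 dx)^(1/1)
Step 2: integral_0^2 x^3 dx = [x^4/(4)] from 0 to 2 = 2^4/4
     = 16/4 = 4
Step 3: ||f||_1 = (4)^(1/1) = 4


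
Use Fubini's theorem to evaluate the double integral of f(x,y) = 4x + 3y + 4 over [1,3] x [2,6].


By Fubini, integrate in x first, then y.
Step 1: Fix y, integrate over x in [1,3]:
  integral(4x + 3y + 4, x=1..3)
  = 4*(3^2 - 1^2)/2 + (3y + 4)*(3 - 1)
  = 16 + (3y + 4)*2
  = 16 + 6y + 8
  = 24 + 6y
Step 2: Integrate over y in [2,6]:
  integral(24 + 6y, y=2..6)
  = 24*4 + 6*(6^2 - 2^2)/2
  = 96 + 96
  = 192


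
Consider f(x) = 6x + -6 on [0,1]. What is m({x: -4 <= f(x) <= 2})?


f^(-1)([-4, 2]) = {x : -4 <= 6x + -6 <= 2}
Solving: (-4 - -6)/6 <= x <= (2 - -6)/6
= [0.333333, 1.333333]
Intersecting with [0,1]: [0.333333, 1]
Measure = 1 - 0.333333 = 0.666667


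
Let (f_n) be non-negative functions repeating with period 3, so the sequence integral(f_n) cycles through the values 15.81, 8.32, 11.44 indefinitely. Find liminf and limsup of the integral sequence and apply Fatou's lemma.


The sequence (integral(f_n)) is periodic with period 3, repeating the values 15.81, 8.32, 11.44 indefinitely.
Step 1: For a periodic sequence, every tail (a_m, a_(m+1), ...) contains all 3 period values infinitely often.
Step 2: Hence inf of every tail = min of the period values = min(15.81, 8.32, 11.44) = 8.32.
        liminf_n integral(f_n) = sup over m of (inf of tail from m) = 8.32.
Step 3: Similarly sup of every tail = max of the period values = 15.81.
        limsup_n integral(f_n) = 15.81.
Step 4: Fatou's lemma: integral(liminf_n f_n) <= liminf_n integral(f_n) = 8.32.
        So the integral of the pointwise liminf is at most 8.32.


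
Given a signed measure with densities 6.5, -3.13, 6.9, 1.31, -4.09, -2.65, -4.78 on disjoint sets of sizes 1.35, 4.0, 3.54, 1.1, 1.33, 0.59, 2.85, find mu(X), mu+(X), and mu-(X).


Step 1: Compute signed measure on each set:
  Set 1: 6.5 * 1.35 = 8.775
  Set 2: -3.13 * 4.0 = -12.52
  Set 3: 6.9 * 3.54 = 24.426
  Set 4: 1.31 * 1.1 = 1.441
  Set 5: -4.09 * 1.33 = -5.4397
  Set 6: -2.65 * 0.59 = -1.5635
  Set 7: -4.78 * 2.85 = -13.623
Step 2: Total signed measure = (8.775) + (-12.52) + (24.426) + (1.441) + (-5.4397) + (-1.5635) + (-13.623)
     = 1.4958
Step 3: Positive part mu+(X) = sum of positive contributions = 34.642
Step 4: Negative part mu-(X) = |sum of negative contributions| = 33.1462


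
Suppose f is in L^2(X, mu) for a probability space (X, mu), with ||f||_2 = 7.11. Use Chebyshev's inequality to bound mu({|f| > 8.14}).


Chebyshev/Markov inequality: mu(|f| > eps) <= (||f||_p / eps)^p
Step 1: ||f||_2 / eps = 7.11 / 8.14 = 0.873464
Step 2: Raise to power p = 2:
  (0.873464)^2 = 0.76294
Step 3: Therefore mu(|f| > 8.14) <= 0.76294


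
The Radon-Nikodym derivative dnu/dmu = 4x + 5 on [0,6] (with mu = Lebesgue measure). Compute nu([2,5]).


nu(A) = integral_A (dnu/dmu) dmu = integral_2^5 (4x + 5) dx
Step 1: Antiderivative F(x) = (4/2)x^2 + 5x
Step 2: F(5) = (4/2)*5^2 + 5*5 = 50 + 25 = 75
Step 3: F(2) = (4/2)*2^2 + 5*2 = 8 + 10 = 18
Step 4: nu([2,5]) = F(5) - F(2) = 75 - 18 = 57


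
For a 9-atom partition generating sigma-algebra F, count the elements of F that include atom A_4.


Each element of F is a union of some subset S of the 9 atoms.
The element contains A_4 iff A_4 is in S.
So we count subsets S of {A_1,...,A_9} with A_4 in S: choose freely among the other 8 atoms.
Count = 2^(9-1) = 2^8 = 256.


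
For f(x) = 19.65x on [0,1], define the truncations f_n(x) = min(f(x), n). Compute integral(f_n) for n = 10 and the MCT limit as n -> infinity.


f(x) = 19.65x on [0,1]; f_n(x) = min(19.65x, n). At n = 10:
Step 1: f(x) reaches 10 at x = 10/19.65 = 0.508906
Step 2: integral(f_10) = integral(19.65x, 0, 0.508906) + integral(10, 0.508906, 1)
       = 19.65*0.508906^2/2 + 10*(1 - 0.508906)
       = 2.544529 + 4.910941
       = 7.455471
Step 3: As n -> infinity, f_n increases to f, so by MCT integral(f_n) -> integral(f) = 19.65/2 = 9.825.
Convergence: integral(f_10) = 7.455471 -> 9.825 as n -> infinity


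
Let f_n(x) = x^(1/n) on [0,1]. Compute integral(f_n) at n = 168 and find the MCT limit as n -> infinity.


At n = 168: f_168(x) = x^(1/168).
Step 1: integral(x^(1/168), 0, 1) = [x^(1/168+1) / (1/168+1)] from 0 to 1
     = 1 / (1/168 + 1) = 1 / ((168+1)/168) = 168/(168+1)
     = 168/169 = 0.994083
Step 2: As n -> infinity, f_n(x) = x^(1/n) -> 1 for x in (0,1], and f_n is increasing in n.
By MCT, lim_n integral(f_n) = integral(lim_n f_n) = integral(1, 0, 1) = 1.
Step 3: Verify convergence: 168/169 = 0.994083 -> 1


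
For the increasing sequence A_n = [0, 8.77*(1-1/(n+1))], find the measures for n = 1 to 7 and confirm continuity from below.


By continuity of measure from below: if A_n increases to A, then m(A_n) -> m(A).
Here A = [0, 8.77], so m(A) = 8.77
Step 1: a_1 = 8.77*(1 - 1/2) = 4.385, m(A_1) = 4.385
Step 2: a_2 = 8.77*(1 - 1/3) = 5.8467, m(A_2) = 5.8467
Step 3: a_3 = 8.77*(1 - 1/4) = 6.5775, m(A_3) = 6.5775
Step 4: a_4 = 8.77*(1 - 1/5) = 7.016, m(A_4) = 7.016
Step 5: a_5 = 8.77*(1 - 1/6) = 7.3083, m(A_5) = 7.3083
Step 6: a_6 = 8.77*(1 - 1/7) = 7.5171, m(A_6) = 7.5171
Step 7: a_7 = 8.77*(1 - 1/8) = 7.6738, m(A_7) = 7.6738
Limit: m(A_n) -> m([0,8.77]) = 8.77


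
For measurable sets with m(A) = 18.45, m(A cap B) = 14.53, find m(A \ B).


m(A \ B) = m(A) - m(A n B)
= 18.45 - 14.53
= 3.92


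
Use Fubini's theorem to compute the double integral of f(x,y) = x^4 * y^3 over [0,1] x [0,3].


By Fubini's theorem, the double integral factors as a product of single integrals:
Step 1: integral_0^1 x^4 dx = [x^5/5] from 0 to 1
     = 1^5/5 = 0.2
Step 2: integral_0^3 y^3 dy = [y^4/4] from 0 to 3
     = 3^4/4 = 20.25
Step 3: Double integral = 0.2 * 20.25 = 4.05


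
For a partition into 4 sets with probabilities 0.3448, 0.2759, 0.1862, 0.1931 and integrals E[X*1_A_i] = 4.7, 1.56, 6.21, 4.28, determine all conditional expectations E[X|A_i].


For each cell A_i: E[X|A_i] = E[X*1_A_i] / P(A_i)
Step 1: E[X|A_1] = 4.7 / 0.3448 = 13.63109
Step 2: E[X|A_2] = 1.56 / 0.2759 = 5.654223
Step 3: E[X|A_3] = 6.21 / 0.1862 = 33.351235
Step 4: E[X|A_4] = 4.28 / 0.1931 = 22.164682
Verification: E[X] = sum E[X*1_A_i] = 4.7 + 1.56 + 6.21 + 4.28 = 16.75


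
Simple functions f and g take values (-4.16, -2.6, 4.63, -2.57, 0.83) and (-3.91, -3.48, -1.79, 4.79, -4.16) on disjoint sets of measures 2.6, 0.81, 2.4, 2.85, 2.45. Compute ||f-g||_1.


Step 1: Compute differences f_i - g_i:
  -4.16 - -3.91 = -0.25
  -2.6 - -3.48 = 0.88
  4.63 - -1.79 = 6.42
  -2.57 - 4.79 = -7.36
  0.83 - -4.16 = 4.99
Step 2: Compute |diff|^1 * measure for each set:
  |-0.25|^1 * 2.6 = 0.25 * 2.6 = 0.65
  |0.88|^1 * 0.81 = 0.88 * 0.81 = 0.7128
  |6.42|^1 * 2.4 = 6.42 * 2.4 = 15.408
  |-7.36|^1 * 2.85 = 7.36 * 2.85 = 20.976
  |4.99|^1 * 2.45 = 4.99 * 2.45 = 12.2255
Step 3: Sum = 49.9723
Step 4: ||f-g||_1 = (49.9723)^(1/1) = 49.9723


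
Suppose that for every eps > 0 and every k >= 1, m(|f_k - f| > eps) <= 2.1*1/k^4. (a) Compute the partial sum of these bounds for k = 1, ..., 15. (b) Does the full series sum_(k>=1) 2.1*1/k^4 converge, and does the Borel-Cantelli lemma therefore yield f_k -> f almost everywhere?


Step 1: List the terms 2.1*1/k^4 for k = 1 to 15:
  k=1: 2.1
  k=2: 0.13125
  k=3: 0.025926
  k=4: 0.008203
  k=5: 0.00336
  k=6: 0.00162
  k=7: 8.746356e-04
  k=8: 5.126953e-04
  k=9: 3.200732e-04
  k=10: 2.100000e-04
  k=11: 1.434328e-04
  k=12: 1.012731e-04
  k=13: 7.352684e-05
  k=14: 5.466472e-05
  k=15: 4.148148e-05
Step 2: Partial sum = 2.1 + 0.13125 + 0.025926 + 0.008203 + 0.00336 + 0.00162 + 8.746356e-04 + 5.126953e-04 + 3.200732e-04 + 2.100000e-04 + 1.434328e-04 + 1.012731e-04 + 7.352684e-05 + 5.466472e-05 + 4.148148e-05
     = 2.272691
Step 3: The full series sum_(k>=1) 2.1*1/k^4 converges (p-series with p = 4 > 1; a constant multiple of a convergent series converges).
Step 4: Fix eps > 0. Since sum_k m(|f_k - f| > eps) < infinity, the Borel-Cantelli lemma gives
        m(limsup_k {|f_k - f| > eps}) = 0, i.e. for a.e. x, |f_k(x) - f(x)| <= eps for all large k.
        Applying this with eps = 1/j for j = 1, 2, ... and intersecting the countably many full-measure sets,
        for a.e. x we get limsup_k |f_k(x) - f(x)| <= 1/j for every j, hence f_k -> f almost everywhere.
Conclusion: series converges; Borel-Cantelli yields f_k -> f a.e.


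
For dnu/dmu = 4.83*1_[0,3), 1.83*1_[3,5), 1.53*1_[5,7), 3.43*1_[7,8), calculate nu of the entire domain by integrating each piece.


Integrate each piece of the Radon-Nikodym derivative:
Step 1: integral_0^3 4.83 dx = 4.83*(3-0) = 4.83*3 = 14.49
Step 2: integral_3^5 1.83 dx = 1.83*(5-3) = 1.83*2 = 3.66
Step 3: integral_5^7 1.53 dx = 1.53*(7-5) = 1.53*2 = 3.06
Step 4: integral_7^8 3.43 dx = 3.43*(8-7) = 3.43*1 = 3.43
Total: 14.49 + 3.66 + 3.06 + 3.43 = 24.64


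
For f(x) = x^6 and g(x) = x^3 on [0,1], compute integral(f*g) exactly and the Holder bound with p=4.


Step 1: Exact integral of f*g = integral(x^9, 0, 1) = 1/10
     = 0.1
Step 2: Holder bound with p=4, q=1.333333:
  ||f||_p = (integral x^24 dx)^(1/4) = (1/25)^(1/4) = 0.447214
  ||g||_q = (integral x^4 dx)^(1/1.333333) = (1/5)^(1/1.333333) = 0.29907
Step 3: Holder bound = ||f||_p * ||g||_q = 0.447214 * 0.29907 = 0.133748
Verification: 0.1 <= 0.133748 (Holder holds)


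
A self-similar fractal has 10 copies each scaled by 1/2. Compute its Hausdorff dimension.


For a self-similar set with N copies scaled by 1/r:
dim_H = log(N)/log(r) = log(10)/log(2)
= 2.302585/0.693147
= 3.321928


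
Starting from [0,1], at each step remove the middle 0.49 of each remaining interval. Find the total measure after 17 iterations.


Step 1: At each step, fraction remaining = 1 - 0.49 = 0.51
Step 2: After 17 steps, measure = (0.51)^17
Result = 1.068299e-05


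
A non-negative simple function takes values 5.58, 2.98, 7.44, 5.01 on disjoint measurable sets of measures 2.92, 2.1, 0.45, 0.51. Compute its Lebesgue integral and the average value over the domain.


Step 1: Integral = sum(value_i * measure_i)
= 5.58*2.92 + 2.98*2.1 + 7.44*0.45 + 5.01*0.51
= 16.2936 + 6.258 + 3.348 + 2.5551
= 28.4547
Step 2: Total measure of domain = 2.92 + 2.1 + 0.45 + 0.51 = 5.98
Step 3: Average value = 28.4547 / 5.98 = 4.758311


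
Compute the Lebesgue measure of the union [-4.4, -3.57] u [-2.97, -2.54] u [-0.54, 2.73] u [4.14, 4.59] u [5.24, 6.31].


For pairwise disjoint intervals, m(union) = sum of lengths.
= (-3.57 - -4.4) + (-2.54 - -2.97) + (2.73 - -0.54) + (4.59 - 4.14) + (6.31 - 5.24)
= 0.83 + 0.43 + 3.27 + 0.45 + 1.07
= 6.05


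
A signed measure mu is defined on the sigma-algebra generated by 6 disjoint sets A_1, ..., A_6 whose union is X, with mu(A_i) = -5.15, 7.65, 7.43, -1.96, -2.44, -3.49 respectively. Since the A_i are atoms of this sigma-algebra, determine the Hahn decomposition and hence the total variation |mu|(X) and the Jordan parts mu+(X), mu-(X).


Step 1: Every measurable set is a union of atoms (the cells / points), so a Hahn decomposition is
  obtained by grouping atoms by sign: P = union of atoms with mu > 0, N = union of the remaining atoms.
  Atoms in P (indices): 2, 3;  atoms in N (indices): 1, 4, 5, 6
  Positive values: 7.65, 7.43
  Negative values: -5.15, -1.96, -2.44, -3.49
Step 2: mu+(X) = mu(P) = sum of positive atom values = 15.08
Step 3: mu-(X) = -mu(N) = sum of |negative atom values| = 13.04
Step 4: |mu|(X) = mu+(X) + mu-(X) = 15.08 + 13.04 = 28.12


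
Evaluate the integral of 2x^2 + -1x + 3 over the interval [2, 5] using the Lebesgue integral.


The Lebesgue integral of a Riemann-integrable function agrees with the Riemann integral.
Antiderivative F(x) = (2/3)x^3 + (-1/2)x^2 + 3x
F(5) = (2/3)*5^3 + (-1/2)*5^2 + 3*5
     = (2/3)*125 + (-1/2)*25 + 3*5
     = 83.333333 + -12.5 + 15
     = 85.833333
F(2) = 9.333333
Integral = F(5) - F(2) = 85.833333 - 9.333333 = 76.5


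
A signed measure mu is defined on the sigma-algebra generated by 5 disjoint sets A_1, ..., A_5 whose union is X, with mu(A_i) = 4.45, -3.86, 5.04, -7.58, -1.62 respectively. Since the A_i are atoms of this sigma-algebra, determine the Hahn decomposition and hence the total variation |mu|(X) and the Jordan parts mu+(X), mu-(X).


Step 1: Every measurable set is a union of atoms (the cells / points), so a Hahn decomposition is
  obtained by grouping atoms by sign: P = union of atoms with mu > 0, N = union of the remaining atoms.
  Atoms in P (indices): 1, 3;  atoms in N (indices): 2, 4, 5
  Positive values: 4.45, 5.04
  Negative values: -3.86, -7.58, -1.62
Step 2: mu+(X) = mu(P) = sum of positive atom values = 9.49
Step 3: mu-(X) = -mu(N) = sum of |negative atom values| = 13.06
Step 4: |mu|(X) = mu+(X) + mu-(X) = 9.49 + 13.06 = 22.55


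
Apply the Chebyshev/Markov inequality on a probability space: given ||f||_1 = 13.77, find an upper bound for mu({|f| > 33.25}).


Chebyshev/Markov inequality: mu(|f| > eps) <= (||f||_p / eps)^p
Step 1: ||f||_1 / eps = 13.77 / 33.25 = 0.414135
Step 2: Raise to power p = 1:
  (0.414135)^1 = 0.414135
Step 3: Therefore mu(|f| > 33.25) <= 0.414135


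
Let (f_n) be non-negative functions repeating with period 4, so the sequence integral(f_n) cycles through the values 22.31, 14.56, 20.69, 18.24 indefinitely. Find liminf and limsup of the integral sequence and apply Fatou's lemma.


The sequence (integral(f_n)) is periodic with period 4, repeating the values 22.31, 14.56, 20.69, 18.24 indefinitely.
Step 1: For a periodic sequence, every tail (a_m, a_(m+1), ...) contains all 4 period values infinitely often.
Step 2: Hence inf of every tail = min of the period values = min(22.31, 14.56, 20.69, 18.24) = 14.56.
        liminf_n integral(f_n) = sup over m of (inf of tail from m) = 14.56.
Step 3: Similarly sup of every tail = max of the period values = 22.31.
        limsup_n integral(f_n) = 22.31.
Step 4: Fatou's lemma: integral(liminf_n f_n) <= liminf_n integral(f_n) = 14.56.
        So the integral of the pointwise liminf is at most 14.56.


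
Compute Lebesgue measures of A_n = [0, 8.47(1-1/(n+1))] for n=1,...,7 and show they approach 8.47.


By continuity of measure from below: if A_n increases to A, then m(A_n) -> m(A).
Here A = [0, 8.47], so m(A) = 8.47
Step 1: a_1 = 8.47*(1 - 1/2) = 4.235, m(A_1) = 4.235
Step 2: a_2 = 8.47*(1 - 1/3) = 5.6467, m(A_2) = 5.6467
Step 3: a_3 = 8.47*(1 - 1/4) = 6.3525, m(A_3) = 6.3525
Step 4: a_4 = 8.47*(1 - 1/5) = 6.776, m(A_4) = 6.776
Step 5: a_5 = 8.47*(1 - 1/6) = 7.0583, m(A_5) = 7.0583
Step 6: a_6 = 8.47*(1 - 1/7) = 7.26, m(A_6) = 7.26
Step 7: a_7 = 8.47*(1 - 1/8) = 7.4113, m(A_7) = 7.4113
Limit: m(A_n) -> m([0,8.47]) = 8.47


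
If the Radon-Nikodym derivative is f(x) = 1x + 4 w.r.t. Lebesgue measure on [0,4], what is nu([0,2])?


nu(A) = integral_A (dnu/dmu) dmu = integral_0^2 (1x + 4) dx
Step 1: Antiderivative F(x) = (1/2)x^2 + 4x
Step 2: F(2) = (1/2)*2^2 + 4*2 = 2 + 8 = 10
Step 3: F(0) = (1/2)*0^2 + 4*0 = 0.0 + 0 = 0.0
Step 4: nu([0,2]) = F(2) - F(0) = 10 - 0.0 = 10


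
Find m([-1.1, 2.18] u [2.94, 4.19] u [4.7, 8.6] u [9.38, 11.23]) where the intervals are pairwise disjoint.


For pairwise disjoint intervals, m(union) = sum of lengths.
= (2.18 - -1.1) + (4.19 - 2.94) + (8.6 - 4.7) + (11.23 - 9.38)
= 3.28 + 1.25 + 3.9 + 1.85
= 10.28


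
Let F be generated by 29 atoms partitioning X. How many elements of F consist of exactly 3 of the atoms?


Each element of F is a union of some subset of the 29 atoms.
Elements that are unions of exactly 3 atoms correspond to 3-element subsets of the 29 atoms.
Count = C(29, 3) = 29! / (3! * 26!) = 3654.


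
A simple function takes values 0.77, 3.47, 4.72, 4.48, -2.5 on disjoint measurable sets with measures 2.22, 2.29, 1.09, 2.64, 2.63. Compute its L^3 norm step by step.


Step 1: Compute |f_i|^3 for each value:
  |0.77|^3 = 0.456533
  |3.47|^3 = 41.781923
  |4.72|^3 = 105.154048
  |4.48|^3 = 89.915392
  |-2.5|^3 = 15.625
Step 2: Multiply by measures and sum:
  0.456533 * 2.22 = 1.013503
  41.781923 * 2.29 = 95.680604
  105.154048 * 1.09 = 114.617912
  89.915392 * 2.64 = 237.376635
  15.625 * 2.63 = 41.09375
Sum = 1.013503 + 95.680604 + 114.617912 + 237.376635 + 41.09375 = 489.782404
Step 3: Take the p-th root:
||f||_3 = (489.782404)^(1/3) = 7.882568


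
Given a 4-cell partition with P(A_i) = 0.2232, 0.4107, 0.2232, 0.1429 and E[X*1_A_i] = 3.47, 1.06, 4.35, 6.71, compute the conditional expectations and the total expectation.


For each cell A_i: E[X|A_i] = E[X*1_A_i] / P(A_i)
Step 1: E[X|A_1] = 3.47 / 0.2232 = 15.546595
Step 2: E[X|A_2] = 1.06 / 0.4107 = 2.580959
Step 3: E[X|A_3] = 4.35 / 0.2232 = 19.489247
Step 4: E[X|A_4] = 6.71 / 0.1429 = 46.955913
Verification: E[X] = sum E[X*1_A_i] = 3.47 + 1.06 + 4.35 + 6.71 = 15.59


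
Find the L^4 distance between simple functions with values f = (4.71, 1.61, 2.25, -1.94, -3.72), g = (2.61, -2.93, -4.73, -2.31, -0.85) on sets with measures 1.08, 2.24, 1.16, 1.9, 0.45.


Step 1: Compute differences f_i - g_i:
  4.71 - 2.61 = 2.1
  1.61 - -2.93 = 4.54
  2.25 - -4.73 = 6.98
  -1.94 - -2.31 = 0.37
  -3.72 - -0.85 = -2.87
Step 2: Compute |diff|^4 * measure for each set:
  |2.1|^4 * 1.08 = 19.4481 * 1.08 = 21.003948
  |4.54|^4 * 2.24 = 424.838055 * 2.24 = 951.637242
  |6.98|^4 * 1.16 = 2373.677376 * 1.16 = 2753.465756
  |0.37|^4 * 1.9 = 0.018742 * 1.9 = 0.035609
  |-2.87|^4 * 0.45 = 67.846522 * 0.45 = 30.530935
Step 3: Sum = 3756.67349
Step 4: ||f-g||_4 = (3756.67349)^(1/4) = 7.828902


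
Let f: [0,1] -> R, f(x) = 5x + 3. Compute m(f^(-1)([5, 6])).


f^(-1)([5, 6]) = {x : 5 <= 5x + 3 <= 6}
Solving: (5 - 3)/5 <= x <= (6 - 3)/5
= [0.4, 0.6]
Intersecting with [0,1]: [0.4, 0.6]
Measure = 0.6 - 0.4 = 0.2


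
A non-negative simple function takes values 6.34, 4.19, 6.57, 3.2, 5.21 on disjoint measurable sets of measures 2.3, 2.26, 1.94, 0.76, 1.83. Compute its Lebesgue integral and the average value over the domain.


Step 1: Integral = sum(value_i * measure_i)
= 6.34*2.3 + 4.19*2.26 + 6.57*1.94 + 3.2*0.76 + 5.21*1.83
= 14.582 + 9.4694 + 12.7458 + 2.432 + 9.5343
= 48.7635
Step 2: Total measure of domain = 2.3 + 2.26 + 1.94 + 0.76 + 1.83 = 9.09
Step 3: Average value = 48.7635 / 9.09 = 5.364521


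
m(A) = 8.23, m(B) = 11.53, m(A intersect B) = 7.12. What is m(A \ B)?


m(A \ B) = m(A) - m(A n B)
= 8.23 - 7.12
= 1.11


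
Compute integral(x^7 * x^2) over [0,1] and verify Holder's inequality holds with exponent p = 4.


Step 1: Exact integral of f*g = integral(x^9, 0, 1) = 1/10
     = 0.1
Step 2: Holder bound with p=4, q=1.333333:
  ||f||_p = (integral x^28 dx)^(1/4) = (1/29)^(1/4) = 0.430924
  ||g||_q = (integral x^2.666667 dx)^(1/1.333333) = (1/3.666667)^(1/1.333333) = 0.377395
Step 3: Holder bound = ||f||_p * ||g||_q = 0.430924 * 0.377395 = 0.162629
Verification: 0.1 <= 0.162629 (Holder holds)


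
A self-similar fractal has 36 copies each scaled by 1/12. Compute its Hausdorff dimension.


For a self-similar set with N copies scaled by 1/r:
dim_H = log(N)/log(r) = log(36)/log(12)
= 3.583519/2.484907
= 1.442114


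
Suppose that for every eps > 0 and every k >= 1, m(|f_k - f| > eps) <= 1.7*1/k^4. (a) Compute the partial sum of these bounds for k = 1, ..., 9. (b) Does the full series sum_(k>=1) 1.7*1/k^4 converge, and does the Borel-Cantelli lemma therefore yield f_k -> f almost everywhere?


Step 1: List the terms 1.7*1/k^4 for k = 1 to 9:
  k=1: 1.7
  k=2: 0.10625
  k=3: 0.020988
  k=4: 0.006641
  k=5: 0.00272
  k=6: 0.001312
  k=7: 7.080383e-04
  k=8: 4.150391e-04
  k=9: 2.591068e-04
Step 2: Partial sum = 1.7 + 0.10625 + 0.020988 + 0.006641 + 0.00272 + 0.001312 + 7.080383e-04 + 4.150391e-04 + 2.591068e-04
     = 1.839292
Step 3: The full series sum_(k>=1) 1.7*1/k^4 converges (p-series with p = 4 > 1; a constant multiple of a convergent series converges).
Step 4: Fix eps > 0. Since sum_k m(|f_k - f| > eps) < infinity, the Borel-Cantelli lemma gives
        m(limsup_k {|f_k - f| > eps}) = 0, i.e. for a.e. x, |f_k(x) - f(x)| <= eps for all large k.
        Applying this with eps = 1/j for j = 1, 2, ... and intersecting the countably many full-measure sets,
        for a.e. x we get limsup_k |f_k(x) - f(x)| <= 1/j for every j, hence f_k -> f almost everywhere.
Conclusion: series converges; Borel-Cantelli yields f_k -> f a.e.


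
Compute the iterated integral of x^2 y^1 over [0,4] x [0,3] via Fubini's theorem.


By Fubini's theorem, the double integral factors as a product of single integrals:
Step 1: integral_0^4 x^2 dx = [x^3/3] from 0 to 4
     = 4^3/3 = 21.333333
Step 2: integral_0^3 y^1 dy = [y^2/2] from 0 to 3
     = 3^2/2 = 4.5
Step 3: Double integral = 21.333333 * 4.5 = 96


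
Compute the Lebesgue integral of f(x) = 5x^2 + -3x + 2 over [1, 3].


The Lebesgue integral of a Riemann-integrable function agrees with the Riemann integral.
Antiderivative F(x) = (5/3)x^3 + (-3/2)x^2 + 2x
F(3) = (5/3)*3^3 + (-3/2)*3^2 + 2*3
     = (5/3)*27 + (-3/2)*9 + 2*3
     = 45 + -13.5 + 6
     = 37.5
F(1) = 2.166667
Integral = F(3) - F(1) = 37.5 - 2.166667 = 35.333333


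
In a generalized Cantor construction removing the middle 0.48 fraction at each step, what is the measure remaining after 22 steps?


Step 1: At each step, fraction remaining = 1 - 0.48 = 0.52
Step 2: After 22 steps, measure = (0.52)^22
Result = 5.650327e-07


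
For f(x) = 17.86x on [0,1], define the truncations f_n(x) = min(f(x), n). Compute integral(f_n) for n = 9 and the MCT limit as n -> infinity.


f(x) = 17.86x on [0,1]; f_n(x) = min(17.86x, n). At n = 9:
Step 1: f(x) reaches 9 at x = 9/17.86 = 0.503919
Step 2: integral(f_9) = integral(17.86x, 0, 0.503919) + integral(9, 0.503919, 1)
       = 17.86*0.503919^2/2 + 9*(1 - 0.503919)
       = 2.267637 + 4.464726
       = 6.732363
Step 3: As n -> infinity, f_n increases to f, so by MCT integral(f_n) -> integral(f) = 17.86/2 = 8.93.
Convergence: integral(f_9) = 6.732363 -> 8.93 as n -> infinity


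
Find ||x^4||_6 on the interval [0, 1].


Step 1: ||f||_6 = (integral_0^1 |x^4|^6 dx)^(1/6)
     = (integral_0^1 x^24 dx)^(1/6)
Step 2: integral_0^1 x^24 dx = [x^25/(25)] from 0 to 1 = 1^25/25
     = 1/25 = 0.04
Step 3: ||f||_6 = (0.04)^(1/6) = 0.584804


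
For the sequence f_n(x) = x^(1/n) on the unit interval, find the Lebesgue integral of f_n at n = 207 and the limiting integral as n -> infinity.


At n = 207: f_207(x) = x^(1/207).
Step 1: integral(x^(1/207), 0, 1) = [x^(1/207+1) / (1/207+1)] from 0 to 1
     = 1 / (1/207 + 1) = 1 / ((207+1)/207) = 207/(207+1)
     = 207/208 = 0.995192
Step 2: As n -> infinity, f_n(x) = x^(1/n) -> 1 for x in (0,1], and f_n is increasing in n.
By MCT, lim_n integral(f_n) = integral(lim_n f_n) = integral(1, 0, 1) = 1.
Step 3: Verify convergence: 207/208 = 0.995192 -> 1


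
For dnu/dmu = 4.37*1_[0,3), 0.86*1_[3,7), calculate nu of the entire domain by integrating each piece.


Integrate each piece of the Radon-Nikodym derivative:
Step 1: integral_0^3 4.37 dx = 4.37*(3-0) = 4.37*3 = 13.11
Step 2: integral_3^7 0.86 dx = 0.86*(7-3) = 0.86*4 = 3.44
Total: 13.11 + 3.44 = 16.55


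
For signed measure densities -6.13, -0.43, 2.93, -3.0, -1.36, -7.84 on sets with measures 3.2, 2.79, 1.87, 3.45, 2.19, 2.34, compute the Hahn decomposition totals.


Step 1: Compute signed measure on each set:
  Set 1: -6.13 * 3.2 = -19.616
  Set 2: -0.43 * 2.79 = -1.1997
  Set 3: 2.93 * 1.87 = 5.4791
  Set 4: -3.0 * 3.45 = -10.35
  Set 5: -1.36 * 2.19 = -2.9784
  Set 6: -7.84 * 2.34 = -18.3456
Step 2: Total signed measure = (-19.616) + (-1.1997) + (5.4791) + (-10.35) + (-2.9784) + (-18.3456)
     = -47.0106
Step 3: Positive part mu+(X) = sum of positive contributions = 5.4791
Step 4: Negative part mu-(X) = |sum of negative contributions| = 52.4897


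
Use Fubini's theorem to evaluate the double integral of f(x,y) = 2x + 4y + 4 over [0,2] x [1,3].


By Fubini, integrate in x first, then y.
Step 1: Fix y, integrate over x in [0,2]:
  integral(2x + 4y + 4, x=0..2)
  = 2*(2^2 - 0^2)/2 + (4y + 4)*(2 - 0)
  = 4 + (4y + 4)*2
  = 4 + 8y + 8
  = 12 + 8y
Step 2: Integrate over y in [1,3]:
  integral(12 + 8y, y=1..3)
  = 12*2 + 8*(3^2 - 1^2)/2
  = 24 + 32
  = 56


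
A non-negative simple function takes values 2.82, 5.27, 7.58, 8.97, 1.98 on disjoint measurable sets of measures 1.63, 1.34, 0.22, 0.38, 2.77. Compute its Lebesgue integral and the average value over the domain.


Step 1: Integral = sum(value_i * measure_i)
= 2.82*1.63 + 5.27*1.34 + 7.58*0.22 + 8.97*0.38 + 1.98*2.77
= 4.5966 + 7.0618 + 1.6676 + 3.4086 + 5.4846
= 22.2192
Step 2: Total measure of domain = 1.63 + 1.34 + 0.22 + 0.38 + 2.77 = 6.34
Step 3: Average value = 22.2192 / 6.34 = 3.504606


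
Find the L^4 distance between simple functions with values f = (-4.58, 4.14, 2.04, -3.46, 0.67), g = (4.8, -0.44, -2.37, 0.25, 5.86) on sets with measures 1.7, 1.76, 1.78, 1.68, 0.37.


Step 1: Compute differences f_i - g_i:
  -4.58 - 4.8 = -9.38
  4.14 - -0.44 = 4.58
  2.04 - -2.37 = 4.41
  -3.46 - 0.25 = -3.71
  0.67 - 5.86 = -5.19
Step 2: Compute |diff|^4 * measure for each set:
  |-9.38|^4 * 1.7 = 7741.254643 * 1.7 = 13160.132894
  |4.58|^4 * 1.76 = 440.009357 * 1.76 = 774.416468
  |4.41|^4 * 1.78 = 378.228594 * 1.78 = 673.246897
  |-3.71|^4 * 1.68 = 189.450449 * 1.68 = 318.276754
  |-5.19|^4 * 0.37 = 725.553483 * 0.37 = 268.454789
Step 3: Sum = 15194.527801
Step 4: ||f-g||_4 = (15194.527801)^(1/4) = 11.102526


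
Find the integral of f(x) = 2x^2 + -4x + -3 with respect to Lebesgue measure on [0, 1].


The Lebesgue integral of a Riemann-integrable function agrees with the Riemann integral.
Antiderivative F(x) = (2/3)x^3 + (-4/2)x^2 + -3x
F(1) = (2/3)*1^3 + (-4/2)*1^2 + -3*1
     = (2/3)*1 + (-4/2)*1 + -3*1
     = 0.666667 + -2 + -3
     = -4.333333
F(0) = 0.0
Integral = F(1) - F(0) = -4.333333 - 0.0 = -4.333333


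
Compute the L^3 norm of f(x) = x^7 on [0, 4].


Step 1: ||f||_3 = (integral_0^4 |x^7|^3 dx)^(1/3)
     = (integral_0^4 x^21 dx)^(1/3)
Step 2: integral_0^4 x^21 dx = [x^22/(22)] from 0 to 4 = 4^22/22
     = 17592186044416/22 = 7.996448e+11
Step 3: ||f||_3 = (7.996448e+11)^(1/3) = 9281.803632


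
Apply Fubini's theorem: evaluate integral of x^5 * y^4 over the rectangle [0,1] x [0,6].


By Fubini's theorem, the double integral factors as a product of single integrals:
Step 1: integral_0^1 x^5 dx = [x^6/6] from 0 to 1
     = 1^6/6 = 0.166667
Step 2: integral_0^6 y^4 dy = [y^5/5] from 0 to 6
     = 6^5/5 = 1555.2
Step 3: Double integral = 0.166667 * 1555.2 = 259.2


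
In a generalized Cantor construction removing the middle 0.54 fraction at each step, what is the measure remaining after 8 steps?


Step 1: At each step, fraction remaining = 1 - 0.54 = 0.46
Step 2: After 8 steps, measure = (0.46)^8
Result = 0.002005


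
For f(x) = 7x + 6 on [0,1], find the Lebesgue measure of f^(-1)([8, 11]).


f^(-1)([8, 11]) = {x : 8 <= 7x + 6 <= 11}
Solving: (8 - 6)/7 <= x <= (11 - 6)/7
= [0.285714, 0.714286]
Intersecting with [0,1]: [0.285714, 0.714286]
Measure = 0.714286 - 0.285714 = 0.428571


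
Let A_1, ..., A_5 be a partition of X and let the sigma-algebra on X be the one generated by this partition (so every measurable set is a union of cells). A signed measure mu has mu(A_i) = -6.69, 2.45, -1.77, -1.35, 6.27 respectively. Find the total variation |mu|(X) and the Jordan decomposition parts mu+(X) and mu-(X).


Step 1: Every measurable set is a union of atoms (the cells / points), so a Hahn decomposition is
  obtained by grouping atoms by sign: P = union of atoms with mu > 0, N = union of the remaining atoms.
  Atoms in P (indices): 2, 5;  atoms in N (indices): 1, 3, 4
  Positive values: 2.45, 6.27
  Negative values: -6.69, -1.77, -1.35
Step 2: mu+(X) = mu(P) = sum of positive atom values = 8.72
Step 3: mu-(X) = -mu(N) = sum of |negative atom values| = 9.81
Step 4: |mu|(X) = mu+(X) + mu-(X) = 8.72 + 9.81 = 18.53


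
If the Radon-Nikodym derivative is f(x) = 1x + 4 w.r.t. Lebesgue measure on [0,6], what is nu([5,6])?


nu(A) = integral_A (dnu/dmu) dmu = integral_5^6 (1x + 4) dx
Step 1: Antiderivative F(x) = (1/2)x^2 + 4x
Step 2: F(6) = (1/2)*6^2 + 4*6 = 18 + 24 = 42
Step 3: F(5) = (1/2)*5^2 + 4*5 = 12.5 + 20 = 32.5
Step 4: nu([5,6]) = F(6) - F(5) = 42 - 32.5 = 9.5


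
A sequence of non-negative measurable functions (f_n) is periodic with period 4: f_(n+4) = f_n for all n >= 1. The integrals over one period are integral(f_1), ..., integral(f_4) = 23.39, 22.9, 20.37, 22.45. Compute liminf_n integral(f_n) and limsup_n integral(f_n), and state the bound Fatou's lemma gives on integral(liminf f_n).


The sequence (integral(f_n)) is periodic with period 4, repeating the values 23.39, 22.9, 20.37, 22.45 indefinitely.
Step 1: For a periodic sequence, every tail (a_m, a_(m+1), ...) contains all 4 period values infinitely often.
Step 2: Hence inf of every tail = min of the period values = min(23.39, 22.9, 20.37, 22.45) = 20.37.
        liminf_n integral(f_n) = sup over m of (inf of tail from m) = 20.37.
Step 3: Similarly sup of every tail = max of the period values = 23.39.
        limsup_n integral(f_n) = 23.39.
Step 4: Fatou's lemma: integral(liminf_n f_n) <= liminf_n integral(f_n) = 20.37.
        So the integral of the pointwise liminf is at most 20.37.


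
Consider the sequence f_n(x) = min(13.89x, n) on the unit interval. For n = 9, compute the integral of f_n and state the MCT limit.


f(x) = 13.89x on [0,1]; f_n(x) = min(13.89x, n). At n = 9:
Step 1: f(x) reaches 9 at x = 9/13.89 = 0.647948
Step 2: integral(f_9) = integral(13.89x, 0, 0.647948) + integral(9, 0.647948, 1)
       = 13.89*0.647948^2/2 + 9*(1 - 0.647948)
       = 2.915767 + 3.168467
       = 6.084233
Step 3: As n -> infinity, f_n increases to f, so by MCT integral(f_n) -> integral(f) = 13.89/2 = 6.945.
Convergence: integral(f_9) = 6.084233 -> 6.945 as n -> infinity


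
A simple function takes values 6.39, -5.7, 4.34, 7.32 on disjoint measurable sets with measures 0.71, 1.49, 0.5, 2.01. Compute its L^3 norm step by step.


Step 1: Compute |f_i|^3 for each value:
  |6.39|^3 = 260.917119
  |-5.7|^3 = 185.193
  |4.34|^3 = 81.746504
  |7.32|^3 = 392.223168
Step 2: Multiply by measures and sum:
  260.917119 * 0.71 = 185.251154
  185.193 * 1.49 = 275.93757
  81.746504 * 0.5 = 40.873252
  392.223168 * 2.01 = 788.368568
Sum = 185.251154 + 275.93757 + 40.873252 + 788.368568 = 1290.430544
Step 3: Take the p-th root:
||f||_3 = (1290.430544)^(1/3) = 10.887083


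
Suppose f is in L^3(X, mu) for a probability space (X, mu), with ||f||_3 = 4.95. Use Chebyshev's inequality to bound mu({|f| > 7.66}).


Chebyshev/Markov inequality: mu(|f| > eps) <= (||f||_p / eps)^p
Step 1: ||f||_3 / eps = 4.95 / 7.66 = 0.646214
Step 2: Raise to power p = 3:
  (0.646214)^3 = 0.269854
Step 3: Therefore mu(|f| > 7.66) <= 0.269854


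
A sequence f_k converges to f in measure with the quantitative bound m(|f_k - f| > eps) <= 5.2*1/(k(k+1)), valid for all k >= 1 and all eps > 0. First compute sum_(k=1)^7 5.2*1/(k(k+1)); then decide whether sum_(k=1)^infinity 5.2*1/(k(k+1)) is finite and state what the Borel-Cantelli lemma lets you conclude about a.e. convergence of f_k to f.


Step 1: List the terms 5.2*1/(k(k+1)) for k = 1 to 7:
  k=1: 2.6
  k=2: 0.866667
  k=3: 0.433333
  k=4: 0.26
  k=5: 0.173333
  k=6: 0.12381
  k=7: 0.092857
Step 2: Partial sum = 2.6 + 0.866667 + 0.433333 + 0.26 + 0.173333 + 0.12381 + 0.092857
     = 4.55
Step 3: The full series sum_(k>=1) 5.2*1/(k(k+1)) converges (telescoping series sum 1/(k(k+1)) = 1; a constant multiple of a convergent series converges).
Step 4: Fix eps > 0. Since sum_k m(|f_k - f| > eps) < infinity, the Borel-Cantelli lemma gives
        m(limsup_k {|f_k - f| > eps}) = 0, i.e. for a.e. x, |f_k(x) - f(x)| <= eps for all large k.
        Applying this with eps = 1/j for j = 1, 2, ... and intersecting the countably many full-measure sets,
        for a.e. x we get limsup_k |f_k(x) - f(x)| <= 1/j for every j, hence f_k -> f almost everywhere.
Conclusion: series converges; Borel-Cantelli yields f_k -> f a.e.


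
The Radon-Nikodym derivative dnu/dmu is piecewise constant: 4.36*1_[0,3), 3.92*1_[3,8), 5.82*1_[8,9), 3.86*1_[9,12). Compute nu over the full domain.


Integrate each piece of the Radon-Nikodym derivative:
Step 1: integral_0^3 4.36 dx = 4.36*(3-0) = 4.36*3 = 13.08
Step 2: integral_3^8 3.92 dx = 3.92*(8-3) = 3.92*5 = 19.6
Step 3: integral_8^9 5.82 dx = 5.82*(9-8) = 5.82*1 = 5.82
Step 4: integral_9^12 3.86 dx = 3.86*(12-9) = 3.86*3 = 11.58
Total: 13.08 + 19.6 + 5.82 + 11.58 = 50.08


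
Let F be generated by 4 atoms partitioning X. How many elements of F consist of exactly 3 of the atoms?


Each element of F is a union of some subset of the 4 atoms.
Elements that are unions of exactly 3 atoms correspond to 3-element subsets of the 4 atoms.
Count = C(4, 3) = 4! / (3! * 1!) = 4.


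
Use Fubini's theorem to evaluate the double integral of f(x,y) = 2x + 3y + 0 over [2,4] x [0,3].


By Fubini, integrate in x first, then y.
Step 1: Fix y, integrate over x in [2,4]:
  integral(2x + 3y + 0, x=2..4)
  = 2*(4^2 - 2^2)/2 + (3y + 0)*(4 - 2)
  = 12 + (3y + 0)*2
  = 12 + 6y + 0
  = 12 + 6y
Step 2: Integrate over y in [0,3]:
  integral(12 + 6y, y=0..3)
  = 12*3 + 6*(3^2 - 0^2)/2
  = 36 + 27
  = 63


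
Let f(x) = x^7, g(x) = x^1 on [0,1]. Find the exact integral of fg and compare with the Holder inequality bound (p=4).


Step 1: Exact integral of f*g = integral(x^8, 0, 1) = 1/9
     = 0.111111
Step 2: Holder bound with p=4, q=1.333333:
  ||f||_p = (integral x^28 dx)^(1/4) = (1/29)^(1/4) = 0.430924
  ||g||_q = (integral x^1.333333 dx)^(1/1.333333) = (1/2.333333)^(1/1.333333) = 0.529685
Step 3: Holder bound = ||f||_p * ||g||_q = 0.430924 * 0.529685 = 0.228254
Verification: 0.111111 <= 0.228254 (Holder holds)


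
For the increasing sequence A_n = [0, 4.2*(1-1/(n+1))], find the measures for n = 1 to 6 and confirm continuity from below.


By continuity of measure from below: if A_n increases to A, then m(A_n) -> m(A).
Here A = [0, 4.2], so m(A) = 4.2
Step 1: a_1 = 4.2*(1 - 1/2) = 2.1, m(A_1) = 2.1
Step 2: a_2 = 4.2*(1 - 1/3) = 2.8, m(A_2) = 2.8
Step 3: a_3 = 4.2*(1 - 1/4) = 3.15, m(A_3) = 3.15
Step 4: a_4 = 4.2*(1 - 1/5) = 3.36, m(A_4) = 3.36
Step 5: a_5 = 4.2*(1 - 1/6) = 3.5, m(A_5) = 3.5
Step 6: a_6 = 4.2*(1 - 1/7) = 3.6, m(A_6) = 3.6
Limit: m(A_n) -> m([0,4.2]) = 4.2


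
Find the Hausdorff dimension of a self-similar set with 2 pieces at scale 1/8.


For a self-similar set with N copies scaled by 1/r:
dim_H = log(N)/log(r) = log(2)/log(8)
= 0.693147/2.079442
= 0.333333


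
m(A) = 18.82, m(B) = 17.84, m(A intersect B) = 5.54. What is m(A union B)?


By inclusion-exclusion: m(A u B) = m(A) + m(B) - m(A n B)
= 18.82 + 17.84 - 5.54
= 31.12


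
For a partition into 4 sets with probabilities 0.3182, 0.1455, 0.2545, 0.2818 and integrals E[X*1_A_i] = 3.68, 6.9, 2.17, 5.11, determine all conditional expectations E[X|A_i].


For each cell A_i: E[X|A_i] = E[X*1_A_i] / P(A_i)
Step 1: E[X|A_1] = 3.68 / 0.3182 = 11.565053
Step 2: E[X|A_2] = 6.9 / 0.1455 = 47.42268
Step 3: E[X|A_3] = 2.17 / 0.2545 = 8.526523
Step 4: E[X|A_4] = 5.11 / 0.2818 = 18.133428
Verification: E[X] = sum E[X*1_A_i] = 3.68 + 6.9 + 2.17 + 5.11 = 17.86


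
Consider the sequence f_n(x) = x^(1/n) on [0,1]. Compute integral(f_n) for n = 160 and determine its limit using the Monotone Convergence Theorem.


At n = 160: f_160(x) = x^(1/160).
Step 1: integral(x^(1/160), 0, 1) = [x^(1/160+1) / (1/160+1)] from 0 to 1
     = 1 / (1/160 + 1) = 1 / ((160+1)/160) = 160/(160+1)
     = 160/161 = 0.993789
Step 2: As n -> infinity, f_n(x) = x^(1/n) -> 1 for x in (0,1], and f_n is increasing in n.
By MCT, lim_n integral(f_n) = integral(lim_n f_n) = integral(1, 0, 1) = 1.
Step 3: Verify convergence: 160/161 = 0.993789 -> 1


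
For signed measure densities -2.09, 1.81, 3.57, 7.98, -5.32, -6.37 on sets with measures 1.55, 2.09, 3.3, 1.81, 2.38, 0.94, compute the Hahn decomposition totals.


Step 1: Compute signed measure on each set:
  Set 1: -2.09 * 1.55 = -3.2395
  Set 2: 1.81 * 2.09 = 3.7829
  Set 3: 3.57 * 3.3 = 11.781
  Set 4: 7.98 * 1.81 = 14.4438
  Set 5: -5.32 * 2.38 = -12.6616
  Set 6: -6.37 * 0.94 = -5.9878
Step 2: Total signed measure = (-3.2395) + (3.7829) + (11.781) + (14.4438) + (-12.6616) + (-5.9878)
     = 8.1188
Step 3: Positive part mu+(X) = sum of positive contributions = 30.0077
Step 4: Negative part mu-(X) = |sum of negative contributions| = 21.8889


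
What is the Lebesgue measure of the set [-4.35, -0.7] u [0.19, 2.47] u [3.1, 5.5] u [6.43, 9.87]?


For pairwise disjoint intervals, m(union) = sum of lengths.
= (-0.7 - -4.35) + (2.47 - 0.19) + (5.5 - 3.1) + (9.87 - 6.43)
= 3.65 + 2.28 + 2.4 + 3.44
= 11.77


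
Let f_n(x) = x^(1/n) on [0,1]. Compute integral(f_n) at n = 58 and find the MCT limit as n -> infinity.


At n = 58: f_58(x) = x^(1/58).
Step 1: integral(x^(1/58), 0, 1) = [x^(1/58+1) / (1/58+1)] from 0 to 1
     = 1 / (1/58 + 1) = 1 / ((58+1)/58) = 58/(58+1)
     = 58/59 = 0.983051
Step 2: As n -> infinity, f_n(x) = x^(1/n) -> 1 for x in (0,1], and f_n is increasing in n.
By MCT, lim_n integral(f_n) = integral(lim_n f_n) = integral(1, 0, 1) = 1.
Step 3: Verify convergence: 58/59 = 0.983051 -> 1


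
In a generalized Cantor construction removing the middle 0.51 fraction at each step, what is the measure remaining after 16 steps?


Step 1: At each step, fraction remaining = 1 - 0.51 = 0.49
Step 2: After 16 steps, measure = (0.49)^16
Result = 1.104428e-05
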